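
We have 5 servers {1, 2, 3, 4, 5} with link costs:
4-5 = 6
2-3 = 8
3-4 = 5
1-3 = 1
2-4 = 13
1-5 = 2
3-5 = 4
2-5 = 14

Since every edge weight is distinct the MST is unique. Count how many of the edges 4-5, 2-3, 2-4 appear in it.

Kruskal's algorithm — process edges by increasing weight (ties by edge label):
1-3 (1): add — endpoints in different components.
1-5 (2): add — endpoints in different components.
3-5 (4): skip — 3 and 5 already connected.
3-4 (5): add — endpoints in different components.
4-5 (6): skip — 4 and 5 already connected.
2-3 (8): add — endpoints in different components.
MST edge set: {1-3, 1-5, 3-4, 2-3}.
Of the listed edges, {2-3} are in the MST → 1.

1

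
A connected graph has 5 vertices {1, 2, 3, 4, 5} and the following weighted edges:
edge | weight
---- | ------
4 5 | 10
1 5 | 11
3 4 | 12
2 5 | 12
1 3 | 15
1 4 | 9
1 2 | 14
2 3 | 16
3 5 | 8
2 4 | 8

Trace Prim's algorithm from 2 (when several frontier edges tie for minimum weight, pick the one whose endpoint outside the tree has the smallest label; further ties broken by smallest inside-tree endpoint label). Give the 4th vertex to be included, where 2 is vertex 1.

5

Prim's algorithm from 2:
Step 1: cheapest edge leaving the tree is 2 4 (8); add 4.
Step 2: cheapest edge leaving the tree is 1 4 (9); add 1.
Step 3: cheapest edge leaving the tree is 4 5 (10); add 5.
Step 4: cheapest edge leaving the tree is 3 5 (8); add 3.
Vertex order: 2, 4, 1, 5, 3. The 4th vertex is 5.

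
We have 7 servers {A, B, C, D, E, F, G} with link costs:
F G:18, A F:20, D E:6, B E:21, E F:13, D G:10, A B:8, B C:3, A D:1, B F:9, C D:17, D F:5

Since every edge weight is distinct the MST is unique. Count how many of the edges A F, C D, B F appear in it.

0

Kruskal: consider edges lightest-first.
A D (1): add — endpoints in different components.
B C (3): add — endpoints in different components.
D F (5): add — endpoints in different components.
D E (6): add — endpoints in different components.
A B (8): add — endpoints in different components.
B F (9): skip — B and F already connected.
D G (10): add — endpoints in different components.
MST edge set: {A D, B C, D F, D E, A B, D G}.
Of the listed edges, {} are in the MST → 0.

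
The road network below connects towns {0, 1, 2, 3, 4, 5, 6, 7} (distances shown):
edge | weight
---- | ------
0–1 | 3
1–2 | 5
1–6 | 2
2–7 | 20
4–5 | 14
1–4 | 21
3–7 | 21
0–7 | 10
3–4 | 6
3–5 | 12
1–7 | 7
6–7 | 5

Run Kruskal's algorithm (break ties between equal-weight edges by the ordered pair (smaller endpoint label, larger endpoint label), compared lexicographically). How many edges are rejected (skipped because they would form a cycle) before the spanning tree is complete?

4

Kruskal's algorithm — process edges by increasing weight (ties by edge label):
1–6 (2): add — endpoints in different components.
0–1 (3): add — endpoints in different components.
1–2 (5): add — endpoints in different components.
6–7 (5): add — endpoints in different components.
3–4 (6): add — endpoints in different components.
1–7 (7): skip — 1 and 7 already connected.
0–7 (10): skip — 0 and 7 already connected.
3–5 (12): add — endpoints in different components.
4–5 (14): skip — 4 and 5 already connected.
2–7 (20): skip — 2 and 7 already connected.
1–4 (21): add — endpoints in different components.
Edges rejected before the tree was complete: 4.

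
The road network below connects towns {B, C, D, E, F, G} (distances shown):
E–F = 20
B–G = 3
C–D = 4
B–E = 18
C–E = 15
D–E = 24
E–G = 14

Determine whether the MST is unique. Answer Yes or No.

Yes

Sort edges by weight, then run Kruskal:
B–G (3): add. Components now {B,G} {C} {D} {E} {F}
C–D (4): add. Components now {B,G} {C,D} {E} {F}
E–G (14): add. Components now {B,E,G} {C,D} {F}
C–E (15): add. Components now {B,C,D,E,G} {F}
B–E (18): skip — B and E already connected.
E–F (20): add. Components now {B,C,D,E,F,G}
Every non-tree edge has weight strictly greater than the heaviest edge on the tree path between its endpoints, so the MST is unique.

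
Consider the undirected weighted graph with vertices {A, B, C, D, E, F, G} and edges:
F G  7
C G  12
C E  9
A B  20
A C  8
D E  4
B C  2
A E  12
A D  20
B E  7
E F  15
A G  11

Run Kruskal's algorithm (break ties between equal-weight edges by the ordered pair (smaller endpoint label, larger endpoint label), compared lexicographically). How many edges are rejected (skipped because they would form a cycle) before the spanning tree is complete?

1

Kruskal: consider edges lightest-first.
B C (2): add — endpoints in different components.
D E (4): add — endpoints in different components.
B E (7): add — endpoints in different components.
F G (7): add — endpoints in different components.
A C (8): add — endpoints in different components.
C E (9): skip — C and E already connected.
A G (11): add — endpoints in different components.
Edges rejected before the tree was complete: 1.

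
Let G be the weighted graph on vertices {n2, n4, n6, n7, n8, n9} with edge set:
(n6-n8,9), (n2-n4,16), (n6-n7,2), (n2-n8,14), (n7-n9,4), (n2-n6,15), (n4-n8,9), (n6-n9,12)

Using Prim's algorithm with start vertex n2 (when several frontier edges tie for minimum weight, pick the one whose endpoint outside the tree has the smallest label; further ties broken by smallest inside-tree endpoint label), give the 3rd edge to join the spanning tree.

n6-n8

Prim, starting at n2.
Step 1: cheapest edge leaving the tree is n2-n8 (14); add n8.
Step 2: cheapest edge leaving the tree is n4-n8 (9); add n4.
Step 3: cheapest edge leaving the tree is n6-n8 (9); add n6.
Step 4: cheapest edge leaving the tree is n6-n7 (2); add n7.
Step 5: cheapest edge leaving the tree is n7-n9 (4); add n9.
The 3rd edge added is n6-n8.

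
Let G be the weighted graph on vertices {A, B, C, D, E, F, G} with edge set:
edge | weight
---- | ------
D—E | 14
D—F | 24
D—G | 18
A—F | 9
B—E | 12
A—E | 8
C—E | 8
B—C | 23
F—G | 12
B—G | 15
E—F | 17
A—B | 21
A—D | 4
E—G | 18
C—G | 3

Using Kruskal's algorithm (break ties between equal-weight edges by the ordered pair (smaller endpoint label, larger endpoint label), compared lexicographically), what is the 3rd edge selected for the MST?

A-E

Kruskal's algorithm — process edges by increasing weight (ties by edge label):
C—G (3): add — endpoints in different components.
A—D (4): add — endpoints in different components.
A—E (8): add — endpoints in different components.
C—E (8): add — endpoints in different components.
A—F (9): add — endpoints in different components.
B—E (12): add — endpoints in different components.
The 3rd edge added is A—E.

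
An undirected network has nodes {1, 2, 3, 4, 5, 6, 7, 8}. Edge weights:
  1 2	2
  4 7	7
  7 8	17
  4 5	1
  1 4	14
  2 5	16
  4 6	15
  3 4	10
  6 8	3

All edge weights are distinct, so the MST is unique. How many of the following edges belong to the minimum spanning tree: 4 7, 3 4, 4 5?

3

Kruskal: consider edges lightest-first.
4 5 (1): add — endpoints in different components.
1 2 (2): add — endpoints in different components.
6 8 (3): add — endpoints in different components.
4 7 (7): add — endpoints in different components.
3 4 (10): add — endpoints in different components.
1 4 (14): add — endpoints in different components.
4 6 (15): add — endpoints in different components.
MST edge set: {4 5, 1 2, 6 8, 4 7, 3 4, 1 4, 4 6}.
Of the listed edges, {4 7, 3 4, 4 5} are in the MST → 3.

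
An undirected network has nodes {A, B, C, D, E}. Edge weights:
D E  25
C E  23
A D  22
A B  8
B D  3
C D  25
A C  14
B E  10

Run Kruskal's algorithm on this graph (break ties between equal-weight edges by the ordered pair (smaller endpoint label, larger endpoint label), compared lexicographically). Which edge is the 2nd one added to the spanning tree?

A-B

Kruskal: consider edges lightest-first.
B D (3): add — endpoints in different components.
A B (8): add — endpoints in different components.
B E (10): add — endpoints in different components.
A C (14): add — endpoints in different components.
The 2nd edge added is A B.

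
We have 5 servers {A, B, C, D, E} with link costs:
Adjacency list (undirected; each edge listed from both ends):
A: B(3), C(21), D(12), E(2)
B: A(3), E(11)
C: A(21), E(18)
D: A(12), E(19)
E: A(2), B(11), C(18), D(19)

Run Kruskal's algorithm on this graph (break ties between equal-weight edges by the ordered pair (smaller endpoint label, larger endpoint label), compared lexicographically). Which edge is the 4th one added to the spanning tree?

Kruskal: consider edges lightest-first.
A-E (2): add. Components now {A,E} {B} {C} {D}
A-B (3): add. Components now {A,B,E} {C} {D}
B-E (11): skip — B and E already connected.
A-D (12): add. Components now {A,B,D,E} {C}
C-E (18): add. Components now {A,B,C,D,E}
The 4th edge added is C-E.

C-E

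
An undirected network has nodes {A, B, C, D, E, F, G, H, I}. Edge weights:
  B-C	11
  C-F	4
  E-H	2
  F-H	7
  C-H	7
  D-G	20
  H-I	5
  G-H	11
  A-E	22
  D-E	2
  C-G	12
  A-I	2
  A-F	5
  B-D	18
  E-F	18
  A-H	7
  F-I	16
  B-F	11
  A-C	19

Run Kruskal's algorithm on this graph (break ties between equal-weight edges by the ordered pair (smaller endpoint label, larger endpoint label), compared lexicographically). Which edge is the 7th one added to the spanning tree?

Kruskal: consider edges lightest-first.
A-I (2): add — endpoints in different components.
D-E (2): add — endpoints in different components.
E-H (2): add — endpoints in different components.
C-F (4): add — endpoints in different components.
A-F (5): add — endpoints in different components.
H-I (5): add — endpoints in different components.
A-H (7): skip — A and H already connected.
C-H (7): skip — C and H already connected.
F-H (7): skip — F and H already connected.
B-C (11): add — endpoints in different components.
B-F (11): skip — B and F already connected.
G-H (11): add — endpoints in different components.
The 7th edge added is B-C.

B-C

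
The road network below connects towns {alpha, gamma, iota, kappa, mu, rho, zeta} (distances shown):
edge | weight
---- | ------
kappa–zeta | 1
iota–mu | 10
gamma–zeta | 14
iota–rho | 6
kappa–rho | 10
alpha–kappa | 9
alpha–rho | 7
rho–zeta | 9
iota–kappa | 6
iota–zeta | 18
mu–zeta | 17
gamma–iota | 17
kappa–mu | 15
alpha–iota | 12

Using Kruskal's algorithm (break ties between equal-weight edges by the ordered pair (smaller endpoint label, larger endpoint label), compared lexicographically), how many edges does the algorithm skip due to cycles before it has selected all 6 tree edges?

Sort edges by weight, then run Kruskal:
kappa–zeta (1): add. Components now {alpha} {gamma} {mu} {kappa,zeta} {rho} {iota}
iota–kappa (6): add. Components now {alpha} {gamma} {mu} {iota,kappa,zeta} {rho}
iota–rho (6): add. Components now {alpha} {gamma} {mu} {iota,kappa,rho,zeta}
alpha–rho (7): add. Components now {alpha,iota,kappa,rho,zeta} {gamma} {mu}
alpha–kappa (9): skip — alpha and kappa already connected.
rho–zeta (9): skip — rho and zeta already connected.
iota–mu (10): add. Components now {alpha,iota,kappa,mu,rho,zeta} {gamma}
kappa–rho (10): skip — kappa and rho already connected.
alpha–iota (12): skip — alpha and iota already connected.
gamma–zeta (14): add. Components now {alpha,gamma,iota,kappa,mu,rho,zeta}
Edges rejected before the tree was complete: 4.

4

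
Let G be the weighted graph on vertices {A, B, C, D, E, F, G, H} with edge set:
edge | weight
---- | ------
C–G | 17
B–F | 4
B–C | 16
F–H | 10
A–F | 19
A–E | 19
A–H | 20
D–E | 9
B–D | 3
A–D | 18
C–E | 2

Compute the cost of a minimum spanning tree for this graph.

63

Kruskal: consider edges lightest-first.
C–E (2): add — endpoints in different components.
B–D (3): add — endpoints in different components.
B–F (4): add — endpoints in different components.
D–E (9): add — endpoints in different components.
F–H (10): add — endpoints in different components.
B–C (16): skip — B and C already connected.
C–G (17): add — endpoints in different components.
A–D (18): add — endpoints in different components.
MST edges: C–E, B–D, B–F, D–E, F–H, C–G, A–D; total weight 2+3+4+9+10+17+18 = 63.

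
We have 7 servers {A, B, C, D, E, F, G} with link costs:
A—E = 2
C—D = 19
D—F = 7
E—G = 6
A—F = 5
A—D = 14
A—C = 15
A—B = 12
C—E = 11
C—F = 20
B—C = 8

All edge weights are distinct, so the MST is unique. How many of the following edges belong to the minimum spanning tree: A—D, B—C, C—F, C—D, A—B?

1

Kruskal: consider edges lightest-first.
A—E (2): add — endpoints in different components.
A—F (5): add — endpoints in different components.
E—G (6): add — endpoints in different components.
D—F (7): add — endpoints in different components.
B—C (8): add — endpoints in different components.
C—E (11): add — endpoints in different components.
MST edge set: {A—E, A—F, E—G, D—F, B—C, C—E}.
Of the listed edges, {B—C} are in the MST → 1.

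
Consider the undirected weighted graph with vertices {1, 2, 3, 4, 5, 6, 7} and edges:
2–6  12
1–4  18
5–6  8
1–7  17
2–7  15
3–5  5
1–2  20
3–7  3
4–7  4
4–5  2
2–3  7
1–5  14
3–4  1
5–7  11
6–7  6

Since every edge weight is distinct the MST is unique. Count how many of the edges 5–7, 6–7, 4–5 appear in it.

Sort edges by weight, then run Kruskal:
3–4 (1): add. Components now {1} {2} {3,4} {5} {6} {7}
4–5 (2): add. Components now {1} {2} {3,4,5} {6} {7}
3–7 (3): add. Components now {1} {2} {3,4,5,7} {6}
4–7 (4): skip — 4 and 7 already connected.
3–5 (5): skip — 3 and 5 already connected.
6–7 (6): add. Components now {1} {2} {3,4,5,6,7}
2–3 (7): add. Components now {1} {2,3,4,5,6,7}
5–6 (8): skip — 5 and 6 already connected.
5–7 (11): skip — 5 and 7 already connected.
2–6 (12): skip — 2 and 6 already connected.
1–5 (14): add. Components now {1,2,3,4,5,6,7}
MST edge set: {3–4, 4–5, 3–7, 6–7, 2–3, 1–5}.
Of the listed edges, {6–7, 4–5} are in the MST → 2.

2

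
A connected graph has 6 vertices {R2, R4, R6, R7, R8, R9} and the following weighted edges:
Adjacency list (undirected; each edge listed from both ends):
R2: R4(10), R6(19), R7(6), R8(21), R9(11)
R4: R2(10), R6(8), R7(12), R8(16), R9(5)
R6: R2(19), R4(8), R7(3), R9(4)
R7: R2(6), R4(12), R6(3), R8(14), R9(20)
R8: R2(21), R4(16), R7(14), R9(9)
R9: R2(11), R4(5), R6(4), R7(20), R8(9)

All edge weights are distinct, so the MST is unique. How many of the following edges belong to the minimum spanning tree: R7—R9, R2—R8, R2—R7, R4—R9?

Sort edges by weight, then run Kruskal:
R6—R7 (3): add. Components now {R8} {R9} {R6,R7} {R4} {R2}
R6—R9 (4): add. Components now {R8} {R6,R7,R9} {R4} {R2}
R4—R9 (5): add. Components now {R8} {R4,R6,R7,R9} {R2}
R2—R7 (6): add. Components now {R8} {R2,R4,R6,R7,R9}
R4—R6 (8): skip — R4 and R6 already connected.
R8—R9 (9): add. Components now {R2,R4,R6,R7,R8,R9}
MST edge set: {R6—R7, R6—R9, R4—R9, R2—R7, R8—R9}.
Of the listed edges, {R2—R7, R4—R9} are in the MST → 2.

2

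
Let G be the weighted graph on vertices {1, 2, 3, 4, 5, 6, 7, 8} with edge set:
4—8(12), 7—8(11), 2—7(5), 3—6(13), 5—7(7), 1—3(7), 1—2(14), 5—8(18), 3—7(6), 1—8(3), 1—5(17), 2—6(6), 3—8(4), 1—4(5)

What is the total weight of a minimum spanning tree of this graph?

36

Sort edges by weight, then run Kruskal:
1—8 (3): add — endpoints in different components.
3—8 (4): add — endpoints in different components.
1—4 (5): add — endpoints in different components.
2—7 (5): add — endpoints in different components.
2—6 (6): add — endpoints in different components.
3—7 (6): add — endpoints in different components.
1—3 (7): skip — 1 and 3 already connected.
5—7 (7): add — endpoints in different components.
MST edges: 1—8, 3—8, 1—4, 2—7, 2—6, 3—7, 5—7; total weight 3+4+5+5+6+6+7 = 36.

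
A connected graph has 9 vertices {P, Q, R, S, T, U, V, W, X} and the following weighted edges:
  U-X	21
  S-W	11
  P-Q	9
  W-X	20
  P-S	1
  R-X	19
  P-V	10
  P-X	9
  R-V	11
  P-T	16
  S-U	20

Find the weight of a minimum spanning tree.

Prim, starting at W.
Step 1: cheapest edge leaving the tree is S-W (11); add S.
Step 2: cheapest edge leaving the tree is P-S (1); add P.
Step 3: cheapest edge leaving the tree is P-Q (9); add Q.
Step 4: cheapest edge leaving the tree is P-X (9); add X.
Step 5: cheapest edge leaving the tree is P-V (10); add V.
Step 6: cheapest edge leaving the tree is R-V (11); add R.
Step 7: cheapest edge leaving the tree is P-T (16); add T.
Step 8: cheapest edge leaving the tree is S-U (20); add U.
MST edges: S-W, P-S, P-Q, P-X, P-V, R-V, P-T, S-U; total weight 11+1+9+9+10+11+16+20 = 87.

87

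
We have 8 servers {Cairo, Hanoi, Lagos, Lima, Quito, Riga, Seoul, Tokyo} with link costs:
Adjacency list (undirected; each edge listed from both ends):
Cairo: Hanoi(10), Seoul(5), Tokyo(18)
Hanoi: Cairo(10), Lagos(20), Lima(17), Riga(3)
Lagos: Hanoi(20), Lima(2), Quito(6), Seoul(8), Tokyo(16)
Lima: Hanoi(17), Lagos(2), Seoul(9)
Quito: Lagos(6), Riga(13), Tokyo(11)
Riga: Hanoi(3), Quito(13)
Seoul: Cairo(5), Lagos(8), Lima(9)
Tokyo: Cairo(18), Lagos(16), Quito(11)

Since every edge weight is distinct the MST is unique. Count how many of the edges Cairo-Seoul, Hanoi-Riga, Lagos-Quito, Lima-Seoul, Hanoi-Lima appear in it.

Sort edges by weight, then run Kruskal:
Lagos-Lima (2): add — endpoints in different components.
Hanoi-Riga (3): add — endpoints in different components.
Cairo-Seoul (5): add — endpoints in different components.
Lagos-Quito (6): add — endpoints in different components.
Lagos-Seoul (8): add — endpoints in different components.
Lima-Seoul (9): skip — Seoul and Lima already connected.
Cairo-Hanoi (10): add — endpoints in different components.
Quito-Tokyo (11): add — endpoints in different components.
MST edge set: {Lagos-Lima, Hanoi-Riga, Cairo-Seoul, Lagos-Quito, Lagos-Seoul, Cairo-Hanoi, Quito-Tokyo}.
Of the listed edges, {Cairo-Seoul, Hanoi-Riga, Lagos-Quito} are in the MST → 3.

3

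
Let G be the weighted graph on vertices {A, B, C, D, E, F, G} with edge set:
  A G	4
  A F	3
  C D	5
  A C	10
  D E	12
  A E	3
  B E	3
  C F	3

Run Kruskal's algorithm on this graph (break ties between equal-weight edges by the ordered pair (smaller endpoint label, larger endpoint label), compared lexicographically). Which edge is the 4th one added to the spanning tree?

Kruskal: consider edges lightest-first.
A E (3): add. Components now {A,E} {B} {C} {D} {F} {G}
A F (3): add. Components now {A,E,F} {B} {C} {D} {G}
B E (3): add. Components now {A,B,E,F} {C} {D} {G}
C F (3): add. Components now {A,B,C,E,F} {D} {G}
A G (4): add. Components now {A,B,C,E,F,G} {D}
C D (5): add. Components now {A,B,C,D,E,F,G}
The 4th edge added is C F.

C-F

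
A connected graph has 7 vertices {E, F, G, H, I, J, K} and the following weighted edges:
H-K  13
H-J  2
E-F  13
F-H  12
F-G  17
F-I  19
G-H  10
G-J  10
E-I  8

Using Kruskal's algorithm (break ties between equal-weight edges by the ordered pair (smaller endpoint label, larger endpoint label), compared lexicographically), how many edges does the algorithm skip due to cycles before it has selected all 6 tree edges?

Kruskal: consider edges lightest-first.
H-J (2): add. Components now {E} {F} {G} {H,J} {I} {K}
E-I (8): add. Components now {E,I} {F} {G} {H,J} {K}
G-H (10): add. Components now {E,I} {F} {G,H,J} {K}
G-J (10): skip — G and J already connected.
F-H (12): add. Components now {E,I} {F,G,H,J} {K}
E-F (13): add. Components now {E,F,G,H,I,J} {K}
H-K (13): add. Components now {E,F,G,H,I,J,K}
Edges rejected before the tree was complete: 1.

1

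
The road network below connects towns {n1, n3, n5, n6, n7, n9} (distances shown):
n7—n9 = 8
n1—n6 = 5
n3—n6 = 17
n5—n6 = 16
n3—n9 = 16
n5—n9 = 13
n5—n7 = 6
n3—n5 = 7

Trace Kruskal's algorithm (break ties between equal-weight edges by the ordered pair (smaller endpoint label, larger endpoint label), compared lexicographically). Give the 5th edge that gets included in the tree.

Sort edges by weight, then run Kruskal:
n1—n6 (5): add — endpoints in different components.
n5—n7 (6): add — endpoints in different components.
n3—n5 (7): add — endpoints in different components.
n7—n9 (8): add — endpoints in different components.
n5—n9 (13): skip — n5 and n9 already connected.
n3—n9 (16): skip — n3 and n9 already connected.
n5—n6 (16): add — endpoints in different components.
The 5th edge added is n5—n6.

n5-n6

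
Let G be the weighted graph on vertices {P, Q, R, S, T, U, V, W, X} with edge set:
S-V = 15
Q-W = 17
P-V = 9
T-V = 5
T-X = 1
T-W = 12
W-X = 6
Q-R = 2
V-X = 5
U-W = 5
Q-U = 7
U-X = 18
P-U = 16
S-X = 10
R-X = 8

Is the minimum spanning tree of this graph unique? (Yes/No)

Kruskal: consider edges lightest-first.
T-X (1): add — endpoints in different components.
Q-R (2): add — endpoints in different components.
T-V (5): add — endpoints in different components.
U-W (5): add — endpoints in different components.
V-X (5): skip — X and V already connected.
W-X (6): add — endpoints in different components.
Q-U (7): add — endpoints in different components.
R-X (8): skip — X and R already connected.
P-V (9): add — endpoints in different components.
S-X (10): add — endpoints in different components.
Non-tree edge V-X has weight 5, equal to the heaviest edge on its tree cycle — swapping gives another MST of the same weight. Not unique.

No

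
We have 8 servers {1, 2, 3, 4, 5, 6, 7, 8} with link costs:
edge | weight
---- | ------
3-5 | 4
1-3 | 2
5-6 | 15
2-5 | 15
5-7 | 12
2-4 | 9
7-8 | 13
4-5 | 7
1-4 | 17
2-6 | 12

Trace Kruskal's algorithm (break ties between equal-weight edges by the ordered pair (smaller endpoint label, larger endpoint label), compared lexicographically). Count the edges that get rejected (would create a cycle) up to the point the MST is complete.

0

Kruskal's algorithm — process edges by increasing weight (ties by edge label):
1-3 (2): add — endpoints in different components.
3-5 (4): add — endpoints in different components.
4-5 (7): add — endpoints in different components.
2-4 (9): add — endpoints in different components.
2-6 (12): add — endpoints in different components.
5-7 (12): add — endpoints in different components.
7-8 (13): add — endpoints in different components.
Edges rejected before the tree was complete: 0.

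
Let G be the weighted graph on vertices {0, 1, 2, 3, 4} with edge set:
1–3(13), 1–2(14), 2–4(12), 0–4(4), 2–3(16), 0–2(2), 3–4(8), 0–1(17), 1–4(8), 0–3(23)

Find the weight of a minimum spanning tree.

22

Kruskal: consider edges lightest-first.
0–2 (2): add. Components now {0,2} {1} {3} {4}
0–4 (4): add. Components now {0,2,4} {1} {3}
1–4 (8): add. Components now {0,1,2,4} {3}
3–4 (8): add. Components now {0,1,2,3,4}
MST edges: 0–2, 0–4, 1–4, 3–4; total weight 2+4+8+8 = 22.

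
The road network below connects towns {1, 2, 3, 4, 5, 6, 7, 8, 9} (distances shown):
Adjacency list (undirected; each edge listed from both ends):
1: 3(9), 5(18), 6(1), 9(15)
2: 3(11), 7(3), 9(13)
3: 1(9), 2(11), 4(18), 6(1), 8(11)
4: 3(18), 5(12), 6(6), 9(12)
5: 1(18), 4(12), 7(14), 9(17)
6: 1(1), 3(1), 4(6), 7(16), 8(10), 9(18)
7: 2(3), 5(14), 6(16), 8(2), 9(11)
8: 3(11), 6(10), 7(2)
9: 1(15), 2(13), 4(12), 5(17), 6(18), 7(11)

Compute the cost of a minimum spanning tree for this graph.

46

Kruskal's algorithm — process edges by increasing weight (ties by edge label):
1—6 (1): add — endpoints in different components.
3—6 (1): add — endpoints in different components.
7—8 (2): add — endpoints in different components.
2—7 (3): add — endpoints in different components.
4—6 (6): add — endpoints in different components.
1—3 (9): skip — 1 and 3 already connected.
6—8 (10): add — endpoints in different components.
2—3 (11): skip — 2 and 3 already connected.
3—8 (11): skip — 3 and 8 already connected.
7—9 (11): add — endpoints in different components.
4—5 (12): add — endpoints in different components.
MST edges: 1—6, 3—6, 7—8, 2—7, 4—6, 6—8, 7—9, 4—5; total weight 1+1+2+3+6+10+11+12 = 46.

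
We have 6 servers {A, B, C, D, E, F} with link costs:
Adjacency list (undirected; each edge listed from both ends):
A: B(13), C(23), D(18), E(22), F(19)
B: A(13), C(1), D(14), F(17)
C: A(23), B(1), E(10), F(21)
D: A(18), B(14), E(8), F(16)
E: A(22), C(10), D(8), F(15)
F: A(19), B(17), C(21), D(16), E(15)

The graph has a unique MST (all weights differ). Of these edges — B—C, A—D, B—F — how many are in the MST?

1

Sort edges by weight, then run Kruskal:
B—C (1): add — endpoints in different components.
D—E (8): add — endpoints in different components.
C—E (10): add — endpoints in different components.
A—B (13): add — endpoints in different components.
B—D (14): skip — B and D already connected.
E—F (15): add — endpoints in different components.
MST edge set: {B—C, D—E, C—E, A—B, E—F}.
Of the listed edges, {B—C} are in the MST → 1.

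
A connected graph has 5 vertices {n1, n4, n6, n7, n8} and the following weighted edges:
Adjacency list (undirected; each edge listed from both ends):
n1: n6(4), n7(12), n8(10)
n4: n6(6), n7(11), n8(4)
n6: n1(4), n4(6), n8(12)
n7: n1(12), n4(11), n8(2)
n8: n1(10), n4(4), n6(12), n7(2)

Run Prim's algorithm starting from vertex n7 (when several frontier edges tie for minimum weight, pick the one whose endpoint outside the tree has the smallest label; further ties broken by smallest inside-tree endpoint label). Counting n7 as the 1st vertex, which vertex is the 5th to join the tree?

n1

Prim's algorithm from n7:
Step 1: cheapest edge leaving the tree is n7-n8 (2); add n8.
Step 2: cheapest edge leaving the tree is n4-n8 (4); add n4.
Step 3: cheapest edge leaving the tree is n4-n6 (6); add n6.
Step 4: cheapest edge leaving the tree is n1-n6 (4); add n1.
Vertex order: n7, n8, n4, n6, n1. The 5th vertex is n1.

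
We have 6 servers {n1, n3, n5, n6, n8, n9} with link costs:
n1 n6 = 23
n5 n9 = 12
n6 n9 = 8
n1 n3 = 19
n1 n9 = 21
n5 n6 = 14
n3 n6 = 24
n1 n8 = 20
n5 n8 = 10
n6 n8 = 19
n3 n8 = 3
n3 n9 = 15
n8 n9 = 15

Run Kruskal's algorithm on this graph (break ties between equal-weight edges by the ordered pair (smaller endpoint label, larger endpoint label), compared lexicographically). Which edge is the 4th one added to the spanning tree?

n5-n9

Kruskal: consider edges lightest-first.
n3 n8 (3): add — endpoints in different components.
n6 n9 (8): add — endpoints in different components.
n5 n8 (10): add — endpoints in different components.
n5 n9 (12): add — endpoints in different components.
n5 n6 (14): skip — n5 and n6 already connected.
n3 n9 (15): skip — n3 and n9 already connected.
n8 n9 (15): skip — n8 and n9 already connected.
n1 n3 (19): add — endpoints in different components.
The 4th edge added is n5 n9.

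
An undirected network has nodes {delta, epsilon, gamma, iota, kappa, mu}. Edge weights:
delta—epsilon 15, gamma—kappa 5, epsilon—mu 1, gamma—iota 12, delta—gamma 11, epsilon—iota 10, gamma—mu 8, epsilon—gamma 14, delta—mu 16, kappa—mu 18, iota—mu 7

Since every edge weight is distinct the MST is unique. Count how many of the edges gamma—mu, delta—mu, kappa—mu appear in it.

Kruskal's algorithm — process edges by increasing weight (ties by edge label):
epsilon—mu (1): add. Components now {delta} {epsilon,mu} {kappa} {iota} {gamma}
gamma—kappa (5): add. Components now {delta} {epsilon,mu} {gamma,kappa} {iota}
iota—mu (7): add. Components now {delta} {epsilon,iota,mu} {gamma,kappa}
gamma—mu (8): add. Components now {delta} {epsilon,gamma,iota,kappa,mu}
epsilon—iota (10): skip — iota and epsilon already connected.
delta—gamma (11): add. Components now {delta,epsilon,gamma,iota,kappa,mu}
MST edge set: {epsilon—mu, gamma—kappa, iota—mu, gamma—mu, delta—gamma}.
Of the listed edges, {gamma—mu} are in the MST → 1.

1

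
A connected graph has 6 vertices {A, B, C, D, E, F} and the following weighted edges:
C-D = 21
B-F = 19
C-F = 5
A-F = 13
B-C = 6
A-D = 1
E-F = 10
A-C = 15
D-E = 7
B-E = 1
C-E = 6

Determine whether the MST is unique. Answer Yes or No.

Kruskal's algorithm — process edges by increasing weight (ties by edge label):
A-D (1): add. Components now {A,D} {B} {C} {E} {F}
B-E (1): add. Components now {A,D} {B,E} {C} {F}
C-F (5): add. Components now {A,D} {B,E} {C,F}
B-C (6): add. Components now {A,D} {B,C,E,F}
C-E (6): skip — C and E already connected.
D-E (7): add. Components now {A,B,C,D,E,F}
Non-tree edge C-E has weight 6, equal to the heaviest edge on its tree cycle — swapping gives another MST of the same weight. Not unique.

No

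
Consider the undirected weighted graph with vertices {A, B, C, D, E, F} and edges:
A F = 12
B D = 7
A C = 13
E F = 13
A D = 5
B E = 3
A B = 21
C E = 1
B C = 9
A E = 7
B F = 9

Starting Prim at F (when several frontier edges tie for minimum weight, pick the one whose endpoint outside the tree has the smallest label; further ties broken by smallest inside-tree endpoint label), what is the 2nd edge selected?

Grow the tree from F using Prim:
Step 1: frontier [B F 9, A F 12, E F 13] → take B F (9); add B.
Step 2: frontier [B E 3, B D 7, B C 9, A B 21, A F 12, E F 13] → take B E (3); add E.
Step 3: frontier [B D 7, B C 9, A B 21, C E 1, A E 7, A F 12] → take C E (1); add C.
Step 4: frontier [B D 7, A B 21, A C 13, A E 7, A F 12] → take A E (7); add A.
Step 5: frontier [A D 5, B D 7] → take A D (5); add D.
The 2nd edge added is B E.

B-E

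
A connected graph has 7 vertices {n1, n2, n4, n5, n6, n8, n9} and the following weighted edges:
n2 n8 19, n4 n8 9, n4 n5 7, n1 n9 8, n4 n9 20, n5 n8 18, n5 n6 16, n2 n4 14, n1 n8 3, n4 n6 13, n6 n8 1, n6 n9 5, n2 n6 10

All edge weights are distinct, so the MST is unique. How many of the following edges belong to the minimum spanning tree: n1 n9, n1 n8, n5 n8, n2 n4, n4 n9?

1

Sort edges by weight, then run Kruskal:
n6 n8 (1): add — endpoints in different components.
n1 n8 (3): add — endpoints in different components.
n6 n9 (5): add — endpoints in different components.
n4 n5 (7): add — endpoints in different components.
n1 n9 (8): skip — n1 and n9 already connected.
n4 n8 (9): add — endpoints in different components.
n2 n6 (10): add — endpoints in different components.
MST edge set: {n6 n8, n1 n8, n6 n9, n4 n5, n4 n8, n2 n6}.
Of the listed edges, {n1 n8} are in the MST → 1.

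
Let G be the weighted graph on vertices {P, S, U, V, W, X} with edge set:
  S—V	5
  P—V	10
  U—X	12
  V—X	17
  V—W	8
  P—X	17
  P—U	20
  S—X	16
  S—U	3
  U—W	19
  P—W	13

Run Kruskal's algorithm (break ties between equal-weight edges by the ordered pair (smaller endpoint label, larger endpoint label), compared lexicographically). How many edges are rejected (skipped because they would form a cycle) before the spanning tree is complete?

Kruskal's algorithm — process edges by increasing weight (ties by edge label):
S—U (3): add. Components now {S,U} {X} {V} {W} {P}
S—V (5): add. Components now {S,U,V} {X} {W} {P}
V—W (8): add. Components now {S,U,V,W} {X} {P}
P—V (10): add. Components now {P,S,U,V,W} {X}
U—X (12): add. Components now {P,S,U,V,W,X}
Edges rejected before the tree was complete: 0.

0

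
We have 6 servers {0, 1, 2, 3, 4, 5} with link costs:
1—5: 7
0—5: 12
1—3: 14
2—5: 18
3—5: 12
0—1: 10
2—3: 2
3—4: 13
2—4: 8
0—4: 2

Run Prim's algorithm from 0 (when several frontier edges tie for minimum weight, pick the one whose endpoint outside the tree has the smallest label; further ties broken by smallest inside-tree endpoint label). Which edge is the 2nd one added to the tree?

2-4

Prim, starting at 0.
Step 1: cheapest edge leaving the tree is 0—4 (2); add 4.
Step 2: cheapest edge leaving the tree is 2—4 (8); add 2.
Step 3: cheapest edge leaving the tree is 2—3 (2); add 3.
Step 4: cheapest edge leaving the tree is 0—1 (10); add 1.
Step 5: cheapest edge leaving the tree is 1—5 (7); add 5.
The 2nd edge added is 2—4.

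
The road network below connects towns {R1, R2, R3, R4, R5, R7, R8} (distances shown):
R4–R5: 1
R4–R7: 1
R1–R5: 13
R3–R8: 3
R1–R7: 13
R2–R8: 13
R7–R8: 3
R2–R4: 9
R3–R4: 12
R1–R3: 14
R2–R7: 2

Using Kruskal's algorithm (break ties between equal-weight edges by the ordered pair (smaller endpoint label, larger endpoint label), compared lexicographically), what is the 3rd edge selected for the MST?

R2-R7

Sort edges by weight, then run Kruskal:
R4–R5 (1): add. Components now {R4,R5} {R8} {R2} {R1} {R3} {R7}
R4–R7 (1): add. Components now {R4,R5,R7} {R8} {R2} {R1} {R3}
R2–R7 (2): add. Components now {R2,R4,R5,R7} {R8} {R1} {R3}
R3–R8 (3): add. Components now {R2,R4,R5,R7} {R3,R8} {R1}
R7–R8 (3): add. Components now {R2,R3,R4,R5,R7,R8} {R1}
R2–R4 (9): skip — R2 and R4 already connected.
R3–R4 (12): skip — R4 and R3 already connected.
R1–R5 (13): add. Components now {R1,R2,R3,R4,R5,R7,R8}
The 3rd edge added is R2–R7.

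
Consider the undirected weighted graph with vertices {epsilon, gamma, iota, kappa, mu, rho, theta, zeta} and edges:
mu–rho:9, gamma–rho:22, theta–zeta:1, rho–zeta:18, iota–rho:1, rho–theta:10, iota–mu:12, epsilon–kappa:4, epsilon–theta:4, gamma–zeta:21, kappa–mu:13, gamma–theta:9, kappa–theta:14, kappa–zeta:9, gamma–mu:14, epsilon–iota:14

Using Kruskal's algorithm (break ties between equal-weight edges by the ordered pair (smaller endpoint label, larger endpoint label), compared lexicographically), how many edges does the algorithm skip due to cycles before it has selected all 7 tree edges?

Sort edges by weight, then run Kruskal:
iota–rho (1): add — endpoints in different components.
theta–zeta (1): add — endpoints in different components.
epsilon–kappa (4): add — endpoints in different components.
epsilon–theta (4): add — endpoints in different components.
gamma–theta (9): add — endpoints in different components.
kappa–zeta (9): skip — zeta and kappa already connected.
mu–rho (9): add — endpoints in different components.
rho–theta (10): add — endpoints in different components.
Edges rejected before the tree was complete: 1.

1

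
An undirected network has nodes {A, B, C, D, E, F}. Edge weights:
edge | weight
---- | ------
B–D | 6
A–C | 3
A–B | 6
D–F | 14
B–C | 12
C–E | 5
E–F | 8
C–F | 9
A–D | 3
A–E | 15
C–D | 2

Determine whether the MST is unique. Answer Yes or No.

No

Sort edges by weight, then run Kruskal:
C–D (2): add. Components now {A} {B} {C,D} {E} {F}
A–C (3): add. Components now {A,C,D} {B} {E} {F}
A–D (3): skip — A and D already connected.
C–E (5): add. Components now {A,C,D,E} {B} {F}
A–B (6): add. Components now {A,B,C,D,E} {F}
B–D (6): skip — B and D already connected.
E–F (8): add. Components now {A,B,C,D,E,F}
Non-tree edge A–D has weight 3, equal to the heaviest edge on its tree cycle — swapping gives another MST of the same weight. Not unique.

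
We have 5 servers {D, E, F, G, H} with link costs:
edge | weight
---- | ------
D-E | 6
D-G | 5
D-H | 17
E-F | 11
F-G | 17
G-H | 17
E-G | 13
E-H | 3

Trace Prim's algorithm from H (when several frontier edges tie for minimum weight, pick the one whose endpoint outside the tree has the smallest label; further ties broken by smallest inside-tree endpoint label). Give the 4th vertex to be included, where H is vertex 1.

G

Grow the tree from H using Prim:
Step 1: cheapest edge leaving the tree is E-H (3); add E.
Step 2: cheapest edge leaving the tree is D-E (6); add D.
Step 3: cheapest edge leaving the tree is D-G (5); add G.
Step 4: cheapest edge leaving the tree is E-F (11); add F.
Vertex order: H, E, D, G, F. The 4th vertex is G.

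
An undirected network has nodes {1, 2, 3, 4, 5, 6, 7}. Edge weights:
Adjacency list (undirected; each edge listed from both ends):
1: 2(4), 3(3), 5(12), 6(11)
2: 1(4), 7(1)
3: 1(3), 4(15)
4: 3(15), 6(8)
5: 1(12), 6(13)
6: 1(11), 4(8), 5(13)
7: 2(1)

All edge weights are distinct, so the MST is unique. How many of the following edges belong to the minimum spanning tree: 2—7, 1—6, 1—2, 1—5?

4

Sort edges by weight, then run Kruskal:
2—7 (1): add. Components now {1} {2,7} {3} {4} {5} {6}
1—3 (3): add. Components now {1,3} {2,7} {4} {5} {6}
1—2 (4): add. Components now {1,2,3,7} {4} {5} {6}
4—6 (8): add. Components now {1,2,3,7} {4,6} {5}
1—6 (11): add. Components now {1,2,3,4,6,7} {5}
1—5 (12): add. Components now {1,2,3,4,5,6,7}
MST edge set: {2—7, 1—3, 1—2, 4—6, 1—6, 1—5}.
Of the listed edges, {2—7, 1—6, 1—2, 1—5} are in the MST → 4.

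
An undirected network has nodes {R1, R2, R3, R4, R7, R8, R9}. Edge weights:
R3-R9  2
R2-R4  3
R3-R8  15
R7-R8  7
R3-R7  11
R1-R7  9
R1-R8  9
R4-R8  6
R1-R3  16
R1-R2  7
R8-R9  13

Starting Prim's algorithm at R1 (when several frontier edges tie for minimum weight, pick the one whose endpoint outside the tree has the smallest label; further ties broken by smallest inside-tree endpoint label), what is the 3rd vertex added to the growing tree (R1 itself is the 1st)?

R4

Prim, starting at R1.
Step 1: frontier [R1-R2 7, R1-R7 9, R1-R8 9, R1-R3 16] → take R1-R2 (7); add R2.
Step 2: frontier [R1-R7 9, R1-R8 9, R1-R3 16, R2-R4 3] → take R2-R4 (3); add R4.
Step 3: frontier [R1-R7 9, R1-R8 9, R1-R3 16, R4-R8 6] → take R4-R8 (6); add R8.
Step 4: frontier [R1-R7 9, R1-R3 16, R7-R8 7, R8-R9 13, R3-R8 15] → take R7-R8 (7); add R7.
Step 5: frontier [R1-R3 16, R3-R7 11, R8-R9 13, R3-R8 15] → take R3-R7 (11); add R3.
Step 6: frontier [R3-R9 2, R8-R9 13] → take R3-R9 (2); add R9.
Vertex order: R1, R2, R4, R8, R7, R3, R9. The 3rd vertex is R4.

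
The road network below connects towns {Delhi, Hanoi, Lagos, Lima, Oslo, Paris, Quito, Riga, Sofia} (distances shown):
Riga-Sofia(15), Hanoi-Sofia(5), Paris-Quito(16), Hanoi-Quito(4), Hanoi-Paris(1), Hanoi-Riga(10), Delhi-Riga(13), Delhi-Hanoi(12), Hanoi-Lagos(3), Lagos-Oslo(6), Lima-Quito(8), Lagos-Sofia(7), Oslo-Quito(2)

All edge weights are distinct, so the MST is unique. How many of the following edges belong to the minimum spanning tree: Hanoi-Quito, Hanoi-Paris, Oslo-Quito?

3

Kruskal's algorithm — process edges by increasing weight (ties by edge label):
Hanoi-Paris (1): add — endpoints in different components.
Oslo-Quito (2): add — endpoints in different components.
Hanoi-Lagos (3): add — endpoints in different components.
Hanoi-Quito (4): add — endpoints in different components.
Hanoi-Sofia (5): add — endpoints in different components.
Lagos-Oslo (6): skip — Oslo and Lagos already connected.
Lagos-Sofia (7): skip — Lagos and Sofia already connected.
Lima-Quito (8): add — endpoints in different components.
Hanoi-Riga (10): add — endpoints in different components.
Delhi-Hanoi (12): add — endpoints in different components.
MST edge set: {Hanoi-Paris, Oslo-Quito, Hanoi-Lagos, Hanoi-Quito, Hanoi-Sofia, Lima-Quito, Hanoi-Riga, Delhi-Hanoi}.
Of the listed edges, {Hanoi-Quito, Hanoi-Paris, Oslo-Quito} are in the MST → 3.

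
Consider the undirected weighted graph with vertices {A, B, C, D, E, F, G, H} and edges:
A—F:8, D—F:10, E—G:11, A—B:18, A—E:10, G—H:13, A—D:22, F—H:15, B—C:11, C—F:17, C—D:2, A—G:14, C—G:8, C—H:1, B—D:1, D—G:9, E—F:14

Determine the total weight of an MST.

Kruskal's algorithm — process edges by increasing weight (ties by edge label):
B—D (1): add — endpoints in different components.
C—H (1): add — endpoints in different components.
C—D (2): add — endpoints in different components.
A—F (8): add — endpoints in different components.
C—G (8): add — endpoints in different components.
D—G (9): skip — D and G already connected.
A—E (10): add — endpoints in different components.
D—F (10): add — endpoints in different components.
MST edges: B—D, C—H, C—D, A—F, C—G, A—E, D—F; total weight 1+1+2+8+8+10+10 = 40.

40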